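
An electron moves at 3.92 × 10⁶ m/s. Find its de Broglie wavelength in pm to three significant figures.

p = mv = 9.109 × 10⁻³¹ × 3.92 × 10⁶ = 3.571 × 10⁻²⁴ kg·m/s.
λ = h/p = 6.626 × 10⁻³⁴ / 3.571 × 10⁻²⁴ = 1.86 × 10⁻¹⁰ m = 186 pm.

λ = 186 pm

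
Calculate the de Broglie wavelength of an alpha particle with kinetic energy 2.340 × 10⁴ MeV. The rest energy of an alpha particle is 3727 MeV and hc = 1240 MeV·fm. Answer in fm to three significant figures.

Total energy E = KE + m₀c² = 2.340 × 10⁴ + 3727 = 27127 MeV.
(pc)² = E² − (m₀c²)² = (27127)² − (3727)² = 7.220 × 10⁸ MeV², so pc = 2.687 × 10⁴ MeV.
λ = hc/(pc) = 1240 MeV·fm / 2.687 × 10⁴ MeV = 0.0461 fm.

λ = 0.0461 fm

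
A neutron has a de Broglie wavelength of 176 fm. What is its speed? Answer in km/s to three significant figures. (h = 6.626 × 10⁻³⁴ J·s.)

v = 2250 km/s

p = h/λ = 6.626 × 10⁻³⁴ / 1.760 × 10⁻¹³ = 3.765 × 10⁻²¹ kg·m/s.
v = p/m = 3.765 × 10⁻²¹ / 1.675 × 10⁻²⁷ = 2.25 × 10⁶ m/s = 2250 km/s.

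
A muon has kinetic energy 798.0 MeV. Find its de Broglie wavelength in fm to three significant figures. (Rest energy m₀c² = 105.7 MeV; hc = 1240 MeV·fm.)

λ = 1.38 fm

Total energy E = KE + m₀c² = 798.0 + 105.7 = 903.7 MeV.
(pc)² = E² − (m₀c²)² = (903.7)² − (105.7)² = 8.055 × 10⁵ MeV², so pc = 897.5 MeV.
λ = hc/(pc) = 1240 MeV·fm / 897.5 MeV = 1.38 fm.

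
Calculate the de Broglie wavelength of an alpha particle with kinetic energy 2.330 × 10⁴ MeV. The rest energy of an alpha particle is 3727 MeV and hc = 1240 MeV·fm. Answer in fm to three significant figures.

λ = 0.0463 fm

Total energy E = KE + m₀c² = 2.330 × 10⁴ + 3727 = 27027 MeV.
(pc)² = E² − (m₀c²)² = (27027)² − (3727)² = 7.166 × 10⁸ MeV², so pc = 2.677 × 10⁴ MeV.
λ = hc/(pc) = 1240 MeV·fm / 2.677 × 10⁴ MeV = 0.0463 fm.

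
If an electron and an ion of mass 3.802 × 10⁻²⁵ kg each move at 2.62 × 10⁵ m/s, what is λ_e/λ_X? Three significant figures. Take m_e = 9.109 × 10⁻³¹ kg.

At fixed v, p = mv so λ = h/(mv) ∝ 1/m.
λ_e/λ_X = m_X/m_e = 3.802 × 10⁻²⁵/9.109 × 10⁻³¹ = 4.17 × 10⁵.

λ_e/λ_X = 4.17 × 10⁵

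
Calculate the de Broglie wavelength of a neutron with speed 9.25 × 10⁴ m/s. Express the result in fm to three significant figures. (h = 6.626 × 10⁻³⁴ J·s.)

p = mv = 1.675 × 10⁻²⁷ × 9.25 × 10⁴ = 1.549 × 10⁻²² kg·m/s.
λ = h/p = 6.626 × 10⁻³⁴ / 1.549 × 10⁻²² = 4.28 × 10⁻¹² m = 4280 fm.

λ = 4280 fm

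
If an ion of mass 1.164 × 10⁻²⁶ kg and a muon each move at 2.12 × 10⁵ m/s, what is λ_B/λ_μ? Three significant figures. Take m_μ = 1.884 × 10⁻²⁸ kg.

λ_B/λ_μ = 0.0162

At fixed v, p = mv so λ = h/(mv) ∝ 1/m.
λ_B/λ_μ = m_μ/m_B = 1.884 × 10⁻²⁸/1.164 × 10⁻²⁶ = 0.0162.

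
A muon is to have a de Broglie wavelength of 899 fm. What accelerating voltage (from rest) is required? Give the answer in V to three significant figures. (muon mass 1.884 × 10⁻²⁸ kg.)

V = 9000 V

p = h/λ = 6.626 × 10⁻³⁴ / 8.990 × 10⁻¹³ = 7.370 × 10⁻²² kg·m/s.
KE = p²/(2m) = 1.442 × 10⁻¹⁵ J.
V = KE/e = 1.442 × 10⁻¹⁵ / (1.602 × 10⁻¹⁹) = 9000 V.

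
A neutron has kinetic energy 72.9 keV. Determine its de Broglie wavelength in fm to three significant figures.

KE = 72.9 keV = 1.168 × 10⁻¹⁴ J.
p = √(2mKE) = √(2 × 1.675 × 10⁻²⁷ × 1.168 × 10⁻¹⁴) = 6.255 × 10⁻²¹ kg·m/s.
λ = h/p = 6.626 × 10⁻³⁴ / 6.255 × 10⁻²¹ = 1.06 × 10⁻¹³ m = 106 fm.

λ = 106 fm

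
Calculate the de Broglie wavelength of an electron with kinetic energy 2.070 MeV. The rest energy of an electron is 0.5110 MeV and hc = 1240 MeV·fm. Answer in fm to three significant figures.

Total energy E = KE + m₀c² = 2.070 + 0.5110 = 2.5810 MeV.
(pc)² = E² − (m₀c²)² = (2.5810)² − (0.5110)² = 6.400 MeV², so pc = 2.530 MeV.
λ = hc/(pc) = 1240 MeV·fm / 2.530 MeV = 490 fm.

λ = 490 fm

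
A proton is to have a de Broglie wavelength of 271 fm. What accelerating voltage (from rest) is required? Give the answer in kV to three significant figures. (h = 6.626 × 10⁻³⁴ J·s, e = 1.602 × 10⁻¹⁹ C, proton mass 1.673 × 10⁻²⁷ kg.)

p = h/λ = 6.626 × 10⁻³⁴ / 2.710 × 10⁻¹³ = 2.445 × 10⁻²¹ kg·m/s.
KE = p²/(2m) = 1.787 × 10⁻¹⁵ J.
V = KE/e = 1.787 × 10⁻¹⁵ / (1.602 × 10⁻¹⁹) = 11.2 kV.

V = 11.2 kV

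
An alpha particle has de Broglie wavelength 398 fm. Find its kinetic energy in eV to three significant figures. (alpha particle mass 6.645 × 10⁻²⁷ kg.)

p = h/λ = 6.626 × 10⁻³⁴ / 3.980 × 10⁻¹³ = 1.665 × 10⁻²¹ kg·m/s.
KE = p²/(2m) = (1.665 × 10⁻²¹)² / (2 × 6.645 × 10⁻²⁷) = 2.086 × 10⁻¹⁶ J = 1300 eV.

KE = 1300 eV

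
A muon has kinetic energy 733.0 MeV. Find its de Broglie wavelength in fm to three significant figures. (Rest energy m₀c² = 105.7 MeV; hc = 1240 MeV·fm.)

Total energy E = KE + m₀c² = 733.0 + 105.7 = 838.7 MeV.
(pc)² = E² − (m₀c²)² = (838.7)² − (105.7)² = 6.922 × 10⁵ MeV², so pc = 832.0 MeV.
λ = hc/(pc) = 1240 MeV·fm / 832.0 MeV = 1.49 fm.

λ = 1.49 fm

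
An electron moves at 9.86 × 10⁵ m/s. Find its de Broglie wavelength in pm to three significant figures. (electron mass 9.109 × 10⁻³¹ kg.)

λ = 738 pm

p = mv = 9.109 × 10⁻³¹ × 9.86 × 10⁵ = 8.981 × 10⁻²⁵ kg·m/s.
λ = h/p = 6.626 × 10⁻³⁴ / 8.981 × 10⁻²⁵ = 7.38 × 10⁻¹⁰ m = 738 pm.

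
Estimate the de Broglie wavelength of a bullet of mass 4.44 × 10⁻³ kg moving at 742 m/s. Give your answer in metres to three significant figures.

p = mv = 4.44 × 10⁻³ × 742 = 3.294 kg·m/s.
λ = h/p = 6.626 × 10⁻³⁴ / 3.294 = 2.01 × 10⁻³⁴ m.

λ = 2.01 × 10⁻³⁴ m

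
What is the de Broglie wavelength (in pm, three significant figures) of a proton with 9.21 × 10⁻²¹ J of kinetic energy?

λ = 119 pm

p = √(2mKE) = √(2 × 1.673 × 10⁻²⁷ × 9.210 × 10⁻²¹) = 5.551 × 10⁻²⁴ kg·m/s.
λ = h/p = 6.626 × 10⁻³⁴ / 5.551 × 10⁻²⁴ = 1.19 × 10⁻¹⁰ m = 119 pm.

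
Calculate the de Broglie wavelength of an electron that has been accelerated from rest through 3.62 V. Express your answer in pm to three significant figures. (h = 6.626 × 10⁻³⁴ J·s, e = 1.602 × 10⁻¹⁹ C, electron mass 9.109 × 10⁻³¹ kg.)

KE = eV = 1.602 × 10⁻¹⁹ × 3.620 = 5.799 × 10⁻¹⁹ J.
p = √(2mKE) = √(2 × 9.109 × 10⁻³¹ × 5.799 × 10⁻¹⁹) = 1.028 × 10⁻²⁴ kg·m/s.
λ = h/p = 6.626 × 10⁻³⁴ / 1.028 × 10⁻²⁴ = 6.45 × 10⁻¹⁰ m = 645 pm.

λ = 645 pm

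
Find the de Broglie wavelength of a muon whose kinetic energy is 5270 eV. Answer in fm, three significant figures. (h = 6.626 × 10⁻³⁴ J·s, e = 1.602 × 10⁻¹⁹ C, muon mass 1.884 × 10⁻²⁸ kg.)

λ = 1170 fm

KE = 5270 eV = 8.443 × 10⁻¹⁶ J.
p = √(2mKE) = √(2 × 1.884 × 10⁻²⁸ × 8.443 × 10⁻¹⁶) = 5.640 × 10⁻²² kg·m/s.
λ = h/p = 6.626 × 10⁻³⁴ / 5.640 × 10⁻²² = 1.17 × 10⁻¹² m = 1170 fm.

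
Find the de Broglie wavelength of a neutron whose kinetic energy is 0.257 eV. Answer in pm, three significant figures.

KE = 0.257 eV = 4.117 × 10⁻²⁰ J.
p = √(2mKE) = √(2 × 1.675 × 10⁻²⁷ × 4.117 × 10⁻²⁰) = 1.174 × 10⁻²³ kg·m/s.
λ = h/p = 6.626 × 10⁻³⁴ / 1.174 × 10⁻²³ = 5.64 × 10⁻¹¹ m = 56.4 pm.

λ = 56.4 pm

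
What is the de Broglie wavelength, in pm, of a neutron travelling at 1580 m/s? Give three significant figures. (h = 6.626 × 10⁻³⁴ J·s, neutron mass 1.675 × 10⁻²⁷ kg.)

p = mv = 1.675 × 10⁻²⁷ × 1580 = 2.647 × 10⁻²⁴ kg·m/s.
λ = h/p = 6.626 × 10⁻³⁴ / 2.647 × 10⁻²⁴ = 2.50 × 10⁻¹⁰ m = 250 pm.

λ = 250 pm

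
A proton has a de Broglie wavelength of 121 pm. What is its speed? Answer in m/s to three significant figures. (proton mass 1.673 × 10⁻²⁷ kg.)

p = h/λ = 6.626 × 10⁻³⁴ / 1.210 × 10⁻¹⁰ = 5.476 × 10⁻²⁴ kg·m/s.
v = p/m = 5.476 × 10⁻²⁴ / 1.673 × 10⁻²⁷ = 3.27 × 10³ m/s = 3270 m/s.

v = 3270 m/s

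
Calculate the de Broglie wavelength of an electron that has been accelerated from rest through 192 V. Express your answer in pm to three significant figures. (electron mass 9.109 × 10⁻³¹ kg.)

KE = eV = 1.602 × 10⁻¹⁹ × 192.0 = 3.076 × 10⁻¹⁷ J.
p = √(2mKE) = √(2 × 9.109 × 10⁻³¹ × 3.076 × 10⁻¹⁷) = 7.486 × 10⁻²⁴ kg·m/s.
λ = h/p = 6.626 × 10⁻³⁴ / 7.486 × 10⁻²⁴ = 8.85 × 10⁻¹¹ m = 88.5 pm.

λ = 88.5 pm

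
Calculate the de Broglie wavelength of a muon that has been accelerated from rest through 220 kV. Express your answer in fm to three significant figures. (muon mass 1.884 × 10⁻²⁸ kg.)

λ = 182 fm

KE = eV = 1.602 × 10⁻¹⁹ × 2.200 × 10⁵ = 3.524 × 10⁻¹⁴ J.
p = √(2mKE) = √(2 × 1.884 × 10⁻²⁸ × 3.524 × 10⁻¹⁴) = 3.644 × 10⁻²¹ kg·m/s.
λ = h/p = 6.626 × 10⁻³⁴ / 3.644 × 10⁻²¹ = 1.82 × 10⁻¹³ m = 182 fm.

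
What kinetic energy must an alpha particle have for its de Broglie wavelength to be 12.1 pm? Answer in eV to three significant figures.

p = h/λ = 6.626 × 10⁻³⁴ / 1.210 × 10⁻¹¹ = 5.476 × 10⁻²³ kg·m/s.
KE = p²/(2m) = (5.476 × 10⁻²³)² / (2 × 6.645 × 10⁻²⁷) = 2.256 × 10⁻¹⁹ J = 1.41 eV.

KE = 1.41 eV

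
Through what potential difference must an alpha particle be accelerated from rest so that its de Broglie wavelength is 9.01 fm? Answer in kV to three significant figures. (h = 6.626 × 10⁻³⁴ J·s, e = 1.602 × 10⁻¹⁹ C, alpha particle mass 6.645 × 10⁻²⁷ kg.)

p = h/λ = 6.626 × 10⁻³⁴ / 9.010 × 10⁻¹⁵ = 7.354 × 10⁻²⁰ kg·m/s.
KE = p²/(2m) = 4.069 × 10⁻¹³ J.
V = KE/2e = 4.069 × 10⁻¹³ / (2 × 1.602 × 10⁻¹⁹) = 1270 kV.

V = 1270 kV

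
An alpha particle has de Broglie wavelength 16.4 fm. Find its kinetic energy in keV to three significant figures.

KE = 767 keV

p = h/λ = 6.626 × 10⁻³⁴ / 1.640 × 10⁻¹⁴ = 4.040 × 10⁻²⁰ kg·m/s.
KE = p²/(2m) = (4.040 × 10⁻²⁰)² / (2 × 6.645 × 10⁻²⁷) = 1.228 × 10⁻¹³ J = 767 keV.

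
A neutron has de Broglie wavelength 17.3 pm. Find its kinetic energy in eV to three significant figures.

p = h/λ = 6.626 × 10⁻³⁴ / 1.730 × 10⁻¹¹ = 3.830 × 10⁻²³ kg·m/s.
KE = p²/(2m) = (3.830 × 10⁻²³)² / (2 × 1.675 × 10⁻²⁷) = 4.379 × 10⁻¹⁹ J = 2.73 eV.

KE = 2.73 eV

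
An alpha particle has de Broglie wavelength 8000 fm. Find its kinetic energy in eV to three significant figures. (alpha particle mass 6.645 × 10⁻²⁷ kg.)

p = h/λ = 6.626 × 10⁻³⁴ / 8.000 × 10⁻¹² = 8.283 × 10⁻²³ kg·m/s.
KE = p²/(2m) = (8.283 × 10⁻²³)² / (2 × 6.645 × 10⁻²⁷) = 5.162 × 10⁻¹⁹ J = 3.22 eV.

KE = 3.22 eV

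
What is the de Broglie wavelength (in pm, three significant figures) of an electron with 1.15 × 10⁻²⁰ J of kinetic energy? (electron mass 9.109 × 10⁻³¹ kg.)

p = √(2mKE) = √(2 × 9.109 × 10⁻³¹ × 1.150 × 10⁻²⁰) = 1.447 × 10⁻²⁵ kg·m/s.
λ = h/p = 6.626 × 10⁻³⁴ / 1.447 × 10⁻²⁵ = 4.58 × 10⁻⁹ m = 4580 pm.

λ = 4580 pm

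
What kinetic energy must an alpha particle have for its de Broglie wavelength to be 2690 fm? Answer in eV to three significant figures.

p = h/λ = 6.626 × 10⁻³⁴ / 2.690 × 10⁻¹² = 2.463 × 10⁻²² kg·m/s.
KE = p²/(2m) = (2.463 × 10⁻²²)² / (2 × 6.645 × 10⁻²⁷) = 4.565 × 10⁻¹⁸ J = 28.5 eV.

KE = 28.5 eV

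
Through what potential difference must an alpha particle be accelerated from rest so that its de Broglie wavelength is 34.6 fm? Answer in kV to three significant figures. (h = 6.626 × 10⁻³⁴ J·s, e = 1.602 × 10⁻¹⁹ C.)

V = 86.1 kV

p = h/λ = 6.626 × 10⁻³⁴ / 3.460 × 10⁻¹⁴ = 1.915 × 10⁻²⁰ kg·m/s.
KE = p²/(2m) = 2.759 × 10⁻¹⁴ J.
V = KE/2e = 2.759 × 10⁻¹⁴ / (2 × 1.602 × 10⁻¹⁹) = 86.1 kV.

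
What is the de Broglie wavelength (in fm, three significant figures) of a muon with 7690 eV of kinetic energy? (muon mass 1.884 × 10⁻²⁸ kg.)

KE = 7690 eV = 1.232 × 10⁻¹⁵ J.
p = √(2mKE) = √(2 × 1.884 × 10⁻²⁸ × 1.232 × 10⁻¹⁵) = 6.813 × 10⁻²² kg·m/s.
λ = h/p = 6.626 × 10⁻³⁴ / 6.813 × 10⁻²² = 9.73 × 10⁻¹³ m = 973 fm.

λ = 973 fm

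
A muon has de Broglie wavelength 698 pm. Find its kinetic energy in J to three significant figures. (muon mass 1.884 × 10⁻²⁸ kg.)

p = h/λ = 6.626 × 10⁻³⁴ / 6.980 × 10⁻¹⁰ = 9.493 × 10⁻²⁵ kg·m/s.
KE = p²/(2m) = (9.493 × 10⁻²⁵)² / (2 × 1.884 × 10⁻²⁸) = 2.392 × 10⁻²¹ J = 2.39 × 10⁻²¹ J.

KE = 2.39 × 10⁻²¹ J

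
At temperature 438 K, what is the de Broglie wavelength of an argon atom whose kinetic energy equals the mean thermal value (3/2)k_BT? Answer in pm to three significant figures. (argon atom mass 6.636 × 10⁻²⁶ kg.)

KE = (3/2)k_BT = 1.5 × 1.381 × 10⁻²³ × 438 = 9.073 × 10⁻²¹ J.
p = √(2mKE) = √(2 × 6.636 × 10⁻²⁶ × 9.073 × 10⁻²¹) = 3.470 × 10⁻²³ kg·m/s.
λ = h/p = 1.91 × 10⁻¹¹ m = 19.1 pm.

λ = 19.1 pm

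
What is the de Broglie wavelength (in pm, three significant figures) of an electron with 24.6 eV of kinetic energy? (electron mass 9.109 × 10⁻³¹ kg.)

KE = 24.6 eV = 3.941 × 10⁻¹⁸ J.
p = √(2mKE) = √(2 × 9.109 × 10⁻³¹ × 3.941 × 10⁻¹⁸) = 2.679 × 10⁻²⁴ kg·m/s.
λ = h/p = 6.626 × 10⁻³⁴ / 2.679 × 10⁻²⁴ = 2.47 × 10⁻¹⁰ m = 247 pm.

λ = 247 pm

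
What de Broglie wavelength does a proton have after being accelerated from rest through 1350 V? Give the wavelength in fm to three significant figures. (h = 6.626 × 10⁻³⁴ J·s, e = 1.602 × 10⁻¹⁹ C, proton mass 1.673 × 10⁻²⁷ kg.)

λ = 779 fm

KE = eV = 1.602 × 10⁻¹⁹ × 1350 = 2.163 × 10⁻¹⁶ J.
p = √(2mKE) = √(2 × 1.673 × 10⁻²⁷ × 2.163 × 10⁻¹⁶) = 8.507 × 10⁻²² kg·m/s.
λ = h/p = 6.626 × 10⁻³⁴ / 8.507 × 10⁻²² = 7.79 × 10⁻¹³ m = 779 fm.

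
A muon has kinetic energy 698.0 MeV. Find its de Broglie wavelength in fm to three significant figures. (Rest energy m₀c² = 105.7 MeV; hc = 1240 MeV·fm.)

λ = 1.56 fm

Total energy E = KE + m₀c² = 698.0 + 105.7 = 803.7 MeV.
(pc)² = E² − (m₀c²)² = (803.7)² − (105.7)² = 6.348 × 10⁵ MeV², so pc = 796.7 MeV.
λ = hc/(pc) = 1240 MeV·fm / 796.7 MeV = 1.56 fm.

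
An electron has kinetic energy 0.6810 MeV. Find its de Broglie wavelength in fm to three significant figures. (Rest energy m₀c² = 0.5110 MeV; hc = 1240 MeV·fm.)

λ = 1150 fm

Total energy E = KE + m₀c² = 0.6810 + 0.5110 = 1.1920 MeV.
(pc)² = E² − (m₀c²)² = (1.1920)² − (0.5110)² = 1.160 MeV², so pc = 1.077 MeV.
λ = hc/(pc) = 1240 MeV·fm / 1.077 MeV = 1150 fm.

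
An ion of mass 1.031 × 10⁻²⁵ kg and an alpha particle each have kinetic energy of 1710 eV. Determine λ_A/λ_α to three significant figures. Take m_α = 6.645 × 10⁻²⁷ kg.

λ_A/λ_α = 0.254

At fixed KE, p = √(2mKE) so λ = h/p ∝ 1/√m.
λ_A/λ_α = √(m_α/m_A) = √(6.645 × 10⁻²⁷/1.031 × 10⁻²⁵) = √(0.06445) = 0.254.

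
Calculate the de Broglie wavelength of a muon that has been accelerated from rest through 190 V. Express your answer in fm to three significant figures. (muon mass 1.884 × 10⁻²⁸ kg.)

λ = 6190 fm

KE = eV = 1.602 × 10⁻¹⁹ × 190.0 = 3.044 × 10⁻¹⁷ J.
p = √(2mKE) = √(2 × 1.884 × 10⁻²⁸ × 3.044 × 10⁻¹⁷) = 1.071 × 10⁻²² kg·m/s.
λ = h/p = 6.626 × 10⁻³⁴ / 1.071 × 10⁻²² = 6.19 × 10⁻¹² m = 6190 fm.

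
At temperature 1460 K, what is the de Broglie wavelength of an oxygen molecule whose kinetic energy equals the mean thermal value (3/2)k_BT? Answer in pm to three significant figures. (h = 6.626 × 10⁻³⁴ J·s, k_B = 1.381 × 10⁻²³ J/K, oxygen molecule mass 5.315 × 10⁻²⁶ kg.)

KE = (3/2)k_BT = 1.5 × 1.381 × 10⁻²³ × 1460 = 3.024 × 10⁻²⁰ J.
p = √(2mKE) = √(2 × 5.315 × 10⁻²⁶ × 3.024 × 10⁻²⁰) = 5.670 × 10⁻²³ kg·m/s.
λ = h/p = 1.17 × 10⁻¹¹ m = 11.7 pm.

λ = 11.7 pm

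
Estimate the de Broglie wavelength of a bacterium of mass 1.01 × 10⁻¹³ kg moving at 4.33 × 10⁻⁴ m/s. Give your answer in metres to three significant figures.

λ = 1.52 × 10⁻¹⁷ m

p = mv = 1.01 × 10⁻¹³ × 4.33 × 10⁻⁴ = 4.373 × 10⁻¹⁷ kg·m/s.
λ = h/p = 6.626 × 10⁻³⁴ / 4.373 × 10⁻¹⁷ = 1.52 × 10⁻¹⁷ m.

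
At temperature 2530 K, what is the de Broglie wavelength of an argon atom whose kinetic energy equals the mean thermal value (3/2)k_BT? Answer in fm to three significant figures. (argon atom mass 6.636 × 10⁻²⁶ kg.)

λ = 7940 fm

KE = (3/2)k_BT = 1.5 × 1.381 × 10⁻²³ × 2530 = 5.241 × 10⁻²⁰ J.
p = √(2mKE) = √(2 × 6.636 × 10⁻²⁶ × 5.241 × 10⁻²⁰) = 8.340 × 10⁻²³ kg·m/s.
λ = h/p = 7.94 × 10⁻¹² m = 7940 fm.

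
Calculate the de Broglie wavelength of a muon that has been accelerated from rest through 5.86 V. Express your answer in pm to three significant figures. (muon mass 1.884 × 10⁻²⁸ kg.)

KE = eV = 1.602 × 10⁻¹⁹ × 5.860 = 9.388 × 10⁻¹⁹ J.
p = √(2mKE) = √(2 × 1.884 × 10⁻²⁸ × 9.388 × 10⁻¹⁹) = 1.881 × 10⁻²³ kg·m/s.
λ = h/p = 6.626 × 10⁻³⁴ / 1.881 × 10⁻²³ = 3.52 × 10⁻¹¹ m = 35.2 pm.

λ = 35.2 pm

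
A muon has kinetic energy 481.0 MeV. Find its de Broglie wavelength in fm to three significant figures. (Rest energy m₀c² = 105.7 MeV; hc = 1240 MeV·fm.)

λ = 2.15 fm

Total energy E = KE + m₀c² = 481.0 + 105.7 = 586.7 MeV.
(pc)² = E² − (m₀c²)² = (586.7)² − (105.7)² = 3.330 × 10⁵ MeV², so pc = 577.1 MeV.
λ = hc/(pc) = 1240 MeV·fm / 577.1 MeV = 2.15 fm.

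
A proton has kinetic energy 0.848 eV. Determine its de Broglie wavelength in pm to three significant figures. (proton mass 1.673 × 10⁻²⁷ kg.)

λ = 31.1 pm

KE = 0.848 eV = 1.358 × 10⁻¹⁹ J.
p = √(2mKE) = √(2 × 1.673 × 10⁻²⁷ × 1.358 × 10⁻¹⁹) = 2.132 × 10⁻²³ kg·m/s.
λ = h/p = 6.626 × 10⁻³⁴ / 2.132 × 10⁻²³ = 3.11 × 10⁻¹¹ m = 31.1 pm.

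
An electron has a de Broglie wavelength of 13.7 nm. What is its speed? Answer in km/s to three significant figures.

v = 53.1 km/s

p = h/λ = 6.626 × 10⁻³⁴ / 1.370 × 10⁻⁸ = 4.836 × 10⁻²⁶ kg·m/s.
v = p/m = 4.836 × 10⁻²⁶ / 9.109 × 10⁻³¹ = 5.31 × 10⁴ m/s = 53.1 km/s.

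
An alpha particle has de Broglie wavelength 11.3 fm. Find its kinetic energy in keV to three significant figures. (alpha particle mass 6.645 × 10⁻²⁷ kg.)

p = h/λ = 6.626 × 10⁻³⁴ / 1.130 × 10⁻¹⁴ = 5.864 × 10⁻²⁰ kg·m/s.
KE = p²/(2m) = (5.864 × 10⁻²⁰)² / (2 × 6.645 × 10⁻²⁷) = 2.587 × 10⁻¹³ J = 1610 keV.

KE = 1610 keV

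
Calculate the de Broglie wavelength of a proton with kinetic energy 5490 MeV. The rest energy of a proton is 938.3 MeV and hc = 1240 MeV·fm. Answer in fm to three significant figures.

Total energy E = KE + m₀c² = 5490 + 938.3 = 6428.3 MeV.
(pc)² = E² − (m₀c²)² = (6428.3)² − (938.3)² = 4.044 × 10⁷ MeV², so pc = 6359 MeV.
λ = hc/(pc) = 1240 MeV·fm / 6359 MeV = 0.195 fm.

λ = 0.195 fm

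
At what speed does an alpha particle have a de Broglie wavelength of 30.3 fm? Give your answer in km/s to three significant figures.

v = 3290 km/s

p = h/λ = 6.626 × 10⁻³⁴ / 3.030 × 10⁻¹⁴ = 2.187 × 10⁻²⁰ kg·m/s.
v = p/m = 2.187 × 10⁻²⁰ / 6.645 × 10⁻²⁷ = 3.29 × 10⁶ m/s = 3290 km/s.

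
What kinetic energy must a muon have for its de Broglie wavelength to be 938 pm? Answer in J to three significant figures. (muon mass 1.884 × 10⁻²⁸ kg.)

KE = 1.32 × 10⁻²¹ J

p = h/λ = 6.626 × 10⁻³⁴ / 9.380 × 10⁻¹⁰ = 7.064 × 10⁻²⁵ kg·m/s.
KE = p²/(2m) = (7.064 × 10⁻²⁵)² / (2 × 1.884 × 10⁻²⁸) = 1.324 × 10⁻²¹ J = 1.32 × 10⁻²¹ J.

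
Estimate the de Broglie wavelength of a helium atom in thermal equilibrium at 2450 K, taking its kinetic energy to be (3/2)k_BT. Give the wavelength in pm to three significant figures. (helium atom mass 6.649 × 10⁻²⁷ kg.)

KE = (3/2)k_BT = 1.5 × 1.381 × 10⁻²³ × 2450 = 5.075 × 10⁻²⁰ J.
p = √(2mKE) = √(2 × 6.649 × 10⁻²⁷ × 5.075 × 10⁻²⁰) = 2.598 × 10⁻²³ kg·m/s.
λ = h/p = 2.55 × 10⁻¹¹ m = 25.5 pm.

λ = 25.5 pm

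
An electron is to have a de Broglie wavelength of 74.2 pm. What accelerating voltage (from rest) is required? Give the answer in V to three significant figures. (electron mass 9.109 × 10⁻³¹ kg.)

p = h/λ = 6.626 × 10⁻³⁴ / 7.420 × 10⁻¹¹ = 8.930 × 10⁻²⁴ kg·m/s.
KE = p²/(2m) = 4.377 × 10⁻¹⁷ J.
V = KE/e = 4.377 × 10⁻¹⁷ / (1.602 × 10⁻¹⁹) = 273 V.

V = 273 V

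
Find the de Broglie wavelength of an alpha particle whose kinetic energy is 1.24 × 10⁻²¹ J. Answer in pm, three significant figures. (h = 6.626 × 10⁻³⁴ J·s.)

λ = 163 pm

p = √(2mKE) = √(2 × 6.645 × 10⁻²⁷ × 1.240 × 10⁻²¹) = 4.060 × 10⁻²⁴ kg·m/s.
λ = h/p = 6.626 × 10⁻³⁴ / 4.060 × 10⁻²⁴ = 1.63 × 10⁻¹⁰ m = 163 pm.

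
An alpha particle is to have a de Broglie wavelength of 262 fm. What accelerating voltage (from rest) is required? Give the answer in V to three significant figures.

V = 1500 V

p = h/λ = 6.626 × 10⁻³⁴ / 2.620 × 10⁻¹³ = 2.529 × 10⁻²¹ kg·m/s.
KE = p²/(2m) = 4.813 × 10⁻¹⁶ J.
V = KE/2e = 4.813 × 10⁻¹⁶ / (2 × 1.602 × 10⁻¹⁹) = 1500 V.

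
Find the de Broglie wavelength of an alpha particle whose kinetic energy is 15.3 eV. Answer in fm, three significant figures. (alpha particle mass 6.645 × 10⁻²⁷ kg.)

λ = 3670 fm

KE = 15.3 eV = 2.451 × 10⁻¹⁸ J.
p = √(2mKE) = √(2 × 6.645 × 10⁻²⁷ × 2.451 × 10⁻¹⁸) = 1.805 × 10⁻²² kg·m/s.
λ = h/p = 6.626 × 10⁻³⁴ / 1.805 × 10⁻²² = 3.67 × 10⁻¹² m = 3670 fm.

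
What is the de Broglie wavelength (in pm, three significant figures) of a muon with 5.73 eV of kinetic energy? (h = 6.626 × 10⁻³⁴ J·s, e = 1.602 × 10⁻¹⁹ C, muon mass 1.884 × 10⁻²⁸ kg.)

KE = 5.73 eV = 9.179 × 10⁻¹⁹ J.
p = √(2mKE) = √(2 × 1.884 × 10⁻²⁸ × 9.179 × 10⁻¹⁹) = 1.860 × 10⁻²³ kg·m/s.
λ = h/p = 6.626 × 10⁻³⁴ / 1.860 × 10⁻²³ = 3.56 × 10⁻¹¹ m = 35.6 pm.

λ = 35.6 pm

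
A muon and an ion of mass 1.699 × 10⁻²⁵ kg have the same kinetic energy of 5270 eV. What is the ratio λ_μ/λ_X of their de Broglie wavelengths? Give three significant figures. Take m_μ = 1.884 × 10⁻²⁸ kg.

At fixed KE, p = √(2mKE) so λ = h/p ∝ 1/√m.
λ_μ/λ_X = √(m_X/m_μ) = √(1.699 × 10⁻²⁵/1.884 × 10⁻²⁸) = √(901.8) = 30.0.

λ_μ/λ_X = 30.0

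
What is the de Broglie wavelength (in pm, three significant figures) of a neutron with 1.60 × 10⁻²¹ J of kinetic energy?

λ = 286 pm

p = √(2mKE) = √(2 × 1.675 × 10⁻²⁷ × 1.600 × 10⁻²¹) = 2.315 × 10⁻²⁴ kg·m/s.
λ = h/p = 6.626 × 10⁻³⁴ / 2.315 × 10⁻²⁴ = 2.86 × 10⁻¹⁰ m = 286 pm.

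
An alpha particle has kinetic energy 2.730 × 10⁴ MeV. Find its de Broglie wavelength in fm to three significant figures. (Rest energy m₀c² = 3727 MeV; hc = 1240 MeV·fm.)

Total energy E = KE + m₀c² = 2.730 × 10⁴ + 3727 = 31027 MeV.
(pc)² = E² − (m₀c²)² = (31027)² − (3727)² = 9.488 × 10⁸ MeV², so pc = 3.080 × 10⁴ MeV.
λ = hc/(pc) = 1240 MeV·fm / 3.080 × 10⁴ MeV = 0.0403 fm.

λ = 0.0403 fm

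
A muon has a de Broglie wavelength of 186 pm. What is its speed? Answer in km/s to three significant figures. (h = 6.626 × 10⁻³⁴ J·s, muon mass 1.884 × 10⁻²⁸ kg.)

p = h/λ = 6.626 × 10⁻³⁴ / 1.860 × 10⁻¹⁰ = 3.562 × 10⁻²⁴ kg·m/s.
v = p/m = 3.562 × 10⁻²⁴ / 1.884 × 10⁻²⁸ = 1.89 × 10⁴ m/s = 18.9 km/s.

v = 18.9 km/s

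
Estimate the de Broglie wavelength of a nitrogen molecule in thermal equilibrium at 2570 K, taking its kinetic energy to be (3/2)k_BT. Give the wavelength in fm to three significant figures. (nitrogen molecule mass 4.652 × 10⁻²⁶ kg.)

KE = (3/2)k_BT = 1.5 × 1.381 × 10⁻²³ × 2570 = 5.324 × 10⁻²⁰ J.
p = √(2mKE) = √(2 × 4.652 × 10⁻²⁶ × 5.324 × 10⁻²⁰) = 7.038 × 10⁻²³ kg·m/s.
λ = h/p = 9.41 × 10⁻¹² m = 9410 fm.

λ = 9410 fm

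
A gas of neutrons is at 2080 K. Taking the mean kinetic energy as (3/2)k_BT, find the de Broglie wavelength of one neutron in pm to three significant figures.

λ = 55.2 pm

KE = (3/2)k_BT = 1.5 × 1.381 × 10⁻²³ × 2080 = 4.309 × 10⁻²⁰ J.
p = √(2mKE) = √(2 × 1.675 × 10⁻²⁷ × 4.309 × 10⁻²⁰) = 1.201 × 10⁻²³ kg·m/s.
λ = h/p = 5.52 × 10⁻¹¹ m = 55.2 pm.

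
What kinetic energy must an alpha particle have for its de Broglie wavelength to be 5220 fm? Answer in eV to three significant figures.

p = h/λ = 6.626 × 10⁻³⁴ / 5.220 × 10⁻¹² = 1.269 × 10⁻²² kg·m/s.
KE = p²/(2m) = (1.269 × 10⁻²²)² / (2 × 6.645 × 10⁻²⁷) = 1.212 × 10⁻¹⁸ J = 7.57 eV.

KE = 7.57 eV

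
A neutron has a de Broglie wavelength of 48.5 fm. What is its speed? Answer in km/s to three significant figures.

v = 8160 km/s

p = h/λ = 6.626 × 10⁻³⁴ / 4.850 × 10⁻¹⁴ = 1.366 × 10⁻²⁰ kg·m/s.
v = p/m = 1.366 × 10⁻²⁰ / 1.675 × 10⁻²⁷ = 8.16 × 10⁶ m/s = 8160 km/s.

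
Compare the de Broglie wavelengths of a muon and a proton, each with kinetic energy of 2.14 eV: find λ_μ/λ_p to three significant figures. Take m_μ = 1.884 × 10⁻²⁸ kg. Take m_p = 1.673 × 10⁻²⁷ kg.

λ_μ/λ_p = 2.98

At fixed KE, p = √(2mKE) so λ = h/p ∝ 1/√m.
λ_μ/λ_p = √(m_p/m_μ) = √(1.673 × 10⁻²⁷/1.884 × 10⁻²⁸) = √(8.880) = 2.98.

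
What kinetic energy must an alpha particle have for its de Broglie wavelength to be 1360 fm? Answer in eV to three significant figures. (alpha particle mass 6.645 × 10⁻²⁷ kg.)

p = h/λ = 6.626 × 10⁻³⁴ / 1.360 × 10⁻¹² = 4.872 × 10⁻²² kg·m/s.
KE = p²/(2m) = (4.872 × 10⁻²²)² / (2 × 6.645 × 10⁻²⁷) = 1.786 × 10⁻¹⁷ J = 111 eV.

KE = 111 eV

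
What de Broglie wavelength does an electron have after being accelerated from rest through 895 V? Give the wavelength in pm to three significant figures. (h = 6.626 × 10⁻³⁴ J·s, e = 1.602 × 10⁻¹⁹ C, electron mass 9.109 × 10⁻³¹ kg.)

KE = eV = 1.602 × 10⁻¹⁹ × 895.0 = 1.434 × 10⁻¹⁶ J.
p = √(2mKE) = √(2 × 9.109 × 10⁻³¹ × 1.434 × 10⁻¹⁶) = 1.616 × 10⁻²³ kg·m/s.
λ = h/p = 6.626 × 10⁻³⁴ / 1.616 × 10⁻²³ = 4.10 × 10⁻¹¹ m = 41.0 pm.

λ = 41.0 pm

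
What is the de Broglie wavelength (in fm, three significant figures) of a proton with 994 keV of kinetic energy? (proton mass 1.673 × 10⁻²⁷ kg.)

λ = 28.7 fm

KE = 994 keV = 1.592 × 10⁻¹³ J.
p = √(2mKE) = √(2 × 1.673 × 10⁻²⁷ × 1.592 × 10⁻¹³) = 2.308 × 10⁻²⁰ kg·m/s.
λ = h/p = 6.626 × 10⁻³⁴ / 2.308 × 10⁻²⁰ = 2.87 × 10⁻¹⁴ m = 28.7 fm.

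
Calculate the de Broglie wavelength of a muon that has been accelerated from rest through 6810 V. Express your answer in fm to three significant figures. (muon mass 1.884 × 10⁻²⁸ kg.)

λ = 1030 fm

KE = eV = 1.602 × 10⁻¹⁹ × 6810 = 1.091 × 10⁻¹⁵ J.
p = √(2mKE) = √(2 × 1.884 × 10⁻²⁸ × 1.091 × 10⁻¹⁵) = 6.412 × 10⁻²² kg·m/s.
λ = h/p = 6.626 × 10⁻³⁴ / 6.412 × 10⁻²² = 1.03 × 10⁻¹² m = 1030 fm.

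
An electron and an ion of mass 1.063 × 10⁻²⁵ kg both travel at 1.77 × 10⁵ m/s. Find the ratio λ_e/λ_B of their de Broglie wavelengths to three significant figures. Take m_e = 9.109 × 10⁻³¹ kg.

At fixed v, p = mv so λ = h/(mv) ∝ 1/m.
λ_e/λ_B = m_B/m_e = 1.063 × 10⁻²⁵/9.109 × 10⁻³¹ = 1.17 × 10⁵.

λ_e/λ_B = 1.17 × 10⁵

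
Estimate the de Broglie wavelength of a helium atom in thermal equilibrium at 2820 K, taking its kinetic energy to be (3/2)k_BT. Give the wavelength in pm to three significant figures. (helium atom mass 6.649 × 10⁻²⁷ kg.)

λ = 23.8 pm

KE = (3/2)k_BT = 1.5 × 1.381 × 10⁻²³ × 2820 = 5.842 × 10⁻²⁰ J.
p = √(2mKE) = √(2 × 6.649 × 10⁻²⁷ × 5.842 × 10⁻²⁰) = 2.787 × 10⁻²³ kg·m/s.
λ = h/p = 2.38 × 10⁻¹¹ m = 23.8 pm.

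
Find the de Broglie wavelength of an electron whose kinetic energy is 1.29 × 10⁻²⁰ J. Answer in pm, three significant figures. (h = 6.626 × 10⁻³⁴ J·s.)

λ = 4320 pm

p = √(2mKE) = √(2 × 9.109 × 10⁻³¹ × 1.290 × 10⁻²⁰) = 1.533 × 10⁻²⁵ kg·m/s.
λ = h/p = 6.626 × 10⁻³⁴ / 1.533 × 10⁻²⁵ = 4.32 × 10⁻⁹ m = 4320 pm.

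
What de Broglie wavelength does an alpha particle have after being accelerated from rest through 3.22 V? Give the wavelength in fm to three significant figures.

λ = 5660 fm

KE = 2eV = 2 × 1.602 × 10⁻¹⁹ × 3.220 = 1.032 × 10⁻¹⁸ J.
p = √(2mKE) = √(2 × 6.645 × 10⁻²⁷ × 1.032 × 10⁻¹⁸) = 1.171 × 10⁻²² kg·m/s.
λ = h/p = 6.626 × 10⁻³⁴ / 1.171 × 10⁻²² = 5.66 × 10⁻¹² m = 5660 fm.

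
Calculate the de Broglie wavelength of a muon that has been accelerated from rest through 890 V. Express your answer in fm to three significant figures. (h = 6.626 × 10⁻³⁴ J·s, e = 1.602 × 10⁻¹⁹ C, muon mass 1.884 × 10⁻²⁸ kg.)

λ = 2860 fm

KE = eV = 1.602 × 10⁻¹⁹ × 890.0 = 1.426 × 10⁻¹⁶ J.
p = √(2mKE) = √(2 × 1.884 × 10⁻²⁸ × 1.426 × 10⁻¹⁶) = 2.318 × 10⁻²² kg·m/s.
λ = h/p = 6.626 × 10⁻³⁴ / 2.318 × 10⁻²² = 2.86 × 10⁻¹² m = 2860 fm.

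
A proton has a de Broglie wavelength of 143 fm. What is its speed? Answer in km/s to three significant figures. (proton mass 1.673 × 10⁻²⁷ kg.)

v = 2770 km/s

p = h/λ = 6.626 × 10⁻³⁴ / 1.430 × 10⁻¹³ = 4.634 × 10⁻²¹ kg·m/s.
v = p/m = 4.634 × 10⁻²¹ / 1.673 × 10⁻²⁷ = 2.77 × 10⁶ m/s = 2770 km/s.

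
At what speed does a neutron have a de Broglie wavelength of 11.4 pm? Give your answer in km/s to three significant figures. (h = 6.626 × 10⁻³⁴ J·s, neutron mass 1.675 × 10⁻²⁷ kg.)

v = 34.7 km/s

p = h/λ = 6.626 × 10⁻³⁴ / 1.140 × 10⁻¹¹ = 5.812 × 10⁻²³ kg·m/s.
v = p/m = 5.812 × 10⁻²³ / 1.675 × 10⁻²⁷ = 3.47 × 10⁴ m/s = 34.7 km/s.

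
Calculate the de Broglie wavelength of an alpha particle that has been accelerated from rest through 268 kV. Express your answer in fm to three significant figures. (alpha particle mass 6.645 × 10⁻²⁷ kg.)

KE = 2eV = 2 × 1.602 × 10⁻¹⁹ × 2.680 × 10⁵ = 8.587 × 10⁻¹⁴ J.
p = √(2mKE) = √(2 × 6.645 × 10⁻²⁷ × 8.587 × 10⁻¹⁴) = 3.378 × 10⁻²⁰ kg·m/s.
λ = h/p = 6.626 × 10⁻³⁴ / 3.378 × 10⁻²⁰ = 1.96 × 10⁻¹⁴ m = 19.6 fm.

λ = 19.6 fm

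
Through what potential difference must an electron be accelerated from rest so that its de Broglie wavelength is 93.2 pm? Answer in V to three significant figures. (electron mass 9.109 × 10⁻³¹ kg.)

V = 173 V

p = h/λ = 6.626 × 10⁻³⁴ / 9.320 × 10⁻¹¹ = 7.109 × 10⁻²⁴ kg·m/s.
KE = p²/(2m) = 2.774 × 10⁻¹⁷ J.
V = KE/e = 2.774 × 10⁻¹⁷ / (1.602 × 10⁻¹⁹) = 173 V.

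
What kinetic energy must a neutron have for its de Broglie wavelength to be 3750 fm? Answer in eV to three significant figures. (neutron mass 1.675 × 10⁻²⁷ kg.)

KE = 58.2 eV

p = h/λ = 6.626 × 10⁻³⁴ / 3.750 × 10⁻¹² = 1.767 × 10⁻²² kg·m/s.
KE = p²/(2m) = (1.767 × 10⁻²²)² / (2 × 1.675 × 10⁻²⁷) = 9.320 × 10⁻¹⁸ J = 58.2 eV.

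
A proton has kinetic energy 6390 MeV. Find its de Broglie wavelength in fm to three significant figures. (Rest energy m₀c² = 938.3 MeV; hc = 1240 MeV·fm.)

λ = 0.171 fm

Total energy E = KE + m₀c² = 6390 + 938.3 = 7328.3 MeV.
(pc)² = E² − (m₀c²)² = (7328.3)² − (938.3)² = 5.282 × 10⁷ MeV², so pc = 7268 MeV.
λ = hc/(pc) = 1240 MeV·fm / 7268 MeV = 0.171 fm.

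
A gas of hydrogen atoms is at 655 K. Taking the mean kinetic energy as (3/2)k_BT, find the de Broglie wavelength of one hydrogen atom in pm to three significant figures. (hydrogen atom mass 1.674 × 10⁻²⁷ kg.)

KE = (3/2)k_BT = 1.5 × 1.381 × 10⁻²³ × 655 = 1.357 × 10⁻²⁰ J.
p = √(2mKE) = √(2 × 1.674 × 10⁻²⁷ × 1.357 × 10⁻²⁰) = 6.740 × 10⁻²⁴ kg·m/s.
λ = h/p = 9.83 × 10⁻¹¹ m = 98.3 pm.

λ = 98.3 pm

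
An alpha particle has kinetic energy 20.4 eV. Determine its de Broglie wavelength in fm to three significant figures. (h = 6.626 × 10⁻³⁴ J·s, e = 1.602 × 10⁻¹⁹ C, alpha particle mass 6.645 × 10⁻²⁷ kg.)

KE = 20.4 eV = 3.268 × 10⁻¹⁸ J.
p = √(2mKE) = √(2 × 6.645 × 10⁻²⁷ × 3.268 × 10⁻¹⁸) = 2.084 × 10⁻²² kg·m/s.
λ = h/p = 6.626 × 10⁻³⁴ / 2.084 × 10⁻²² = 3.18 × 10⁻¹² m = 3180 fm.

λ = 3180 fm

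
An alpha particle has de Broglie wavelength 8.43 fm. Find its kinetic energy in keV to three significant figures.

p = h/λ = 6.626 × 10⁻³⁴ / 8.430 × 10⁻¹⁵ = 7.860 × 10⁻²⁰ kg·m/s.
KE = p²/(2m) = (7.860 × 10⁻²⁰)² / (2 × 6.645 × 10⁻²⁷) = 4.649 × 10⁻¹³ J = 2900 keV.

KE = 2900 keV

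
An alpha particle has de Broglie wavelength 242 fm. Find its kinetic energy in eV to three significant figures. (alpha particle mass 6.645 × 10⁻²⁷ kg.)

p = h/λ = 6.626 × 10⁻³⁴ / 2.420 × 10⁻¹³ = 2.738 × 10⁻²¹ kg·m/s.
KE = p²/(2m) = (2.738 × 10⁻²¹)² / (2 × 6.645 × 10⁻²⁷) = 5.641 × 10⁻¹⁶ J = 3520 eV.

KE = 3520 eV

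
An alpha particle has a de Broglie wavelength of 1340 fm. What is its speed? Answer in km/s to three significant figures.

p = h/λ = 6.626 × 10⁻³⁴ / 1.340 × 10⁻¹² = 4.945 × 10⁻²² kg·m/s.
v = p/m = 4.945 × 10⁻²² / 6.645 × 10⁻²⁷ = 7.44 × 10⁴ m/s = 74.4 km/s.

v = 74.4 km/s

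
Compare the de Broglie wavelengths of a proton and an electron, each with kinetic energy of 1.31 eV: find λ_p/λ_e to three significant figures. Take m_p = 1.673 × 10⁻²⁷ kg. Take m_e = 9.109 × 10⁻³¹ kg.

At fixed KE, p = √(2mKE) so λ = h/p ∝ 1/√m.
λ_p/λ_e = √(m_e/m_p) = √(9.109 × 10⁻³¹/1.673 × 10⁻²⁷) = √(5.445 × 10⁻⁴) = 0.0233.

λ_p/λ_e = 0.0233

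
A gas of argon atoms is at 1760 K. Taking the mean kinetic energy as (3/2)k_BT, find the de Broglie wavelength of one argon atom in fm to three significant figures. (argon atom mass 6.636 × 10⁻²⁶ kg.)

KE = (3/2)k_BT = 1.5 × 1.381 × 10⁻²³ × 1760 = 3.646 × 10⁻²⁰ J.
p = √(2mKE) = √(2 × 6.636 × 10⁻²⁶ × 3.646 × 10⁻²⁰) = 6.956 × 10⁻²³ kg·m/s.
λ = h/p = 9.53 × 10⁻¹² m = 9530 fm.

λ = 9530 fm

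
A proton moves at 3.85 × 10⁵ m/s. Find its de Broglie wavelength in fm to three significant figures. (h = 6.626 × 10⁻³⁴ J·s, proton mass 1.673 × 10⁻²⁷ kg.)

λ = 1030 fm

p = mv = 1.673 × 10⁻²⁷ × 3.85 × 10⁵ = 6.441 × 10⁻²² kg·m/s.
λ = h/p = 6.626 × 10⁻³⁴ / 6.441 × 10⁻²² = 1.03 × 10⁻¹² m = 1030 fm.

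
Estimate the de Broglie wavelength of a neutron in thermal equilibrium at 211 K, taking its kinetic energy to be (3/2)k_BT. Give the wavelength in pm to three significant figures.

λ = 173 pm

KE = (3/2)k_BT = 1.5 × 1.381 × 10⁻²³ × 211 = 4.371 × 10⁻²¹ J.
p = √(2mKE) = √(2 × 1.675 × 10⁻²⁷ × 4.371 × 10⁻²¹) = 3.827 × 10⁻²⁴ kg·m/s.
λ = h/p = 1.73 × 10⁻¹⁰ m = 173 pm.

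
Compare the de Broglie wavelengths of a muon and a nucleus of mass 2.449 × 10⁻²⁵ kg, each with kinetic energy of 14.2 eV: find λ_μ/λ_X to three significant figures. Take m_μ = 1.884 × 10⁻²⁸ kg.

At fixed KE, p = √(2mKE) so λ = h/p ∝ 1/√m.
λ_μ/λ_X = √(m_X/m_μ) = √(2.449 × 10⁻²⁵/1.884 × 10⁻²⁸) = √(1300) = 36.1.

λ_μ/λ_X = 36.1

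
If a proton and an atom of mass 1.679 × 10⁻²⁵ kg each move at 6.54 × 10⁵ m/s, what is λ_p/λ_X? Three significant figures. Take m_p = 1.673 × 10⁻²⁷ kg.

λ_p/λ_X = 100

At fixed v, p = mv so λ = h/(mv) ∝ 1/m.
λ_p/λ_X = m_X/m_p = 1.679 × 10⁻²⁵/1.673 × 10⁻²⁷ = 100.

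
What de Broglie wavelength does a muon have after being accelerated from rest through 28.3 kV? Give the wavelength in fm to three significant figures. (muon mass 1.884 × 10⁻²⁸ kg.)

KE = eV = 1.602 × 10⁻¹⁹ × 2.830 × 10⁴ = 4.534 × 10⁻¹⁵ J.
p = √(2mKE) = √(2 × 1.884 × 10⁻²⁸ × 4.534 × 10⁻¹⁵) = 1.307 × 10⁻²¹ kg·m/s.
λ = h/p = 6.626 × 10⁻³⁴ / 1.307 × 10⁻²¹ = 5.07 × 10⁻¹³ m = 507 fm.

λ = 507 fm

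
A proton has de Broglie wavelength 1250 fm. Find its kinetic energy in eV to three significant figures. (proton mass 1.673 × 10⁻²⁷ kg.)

p = h/λ = 6.626 × 10⁻³⁴ / 1.250 × 10⁻¹² = 5.301 × 10⁻²² kg·m/s.
KE = p²/(2m) = (5.301 × 10⁻²²)² / (2 × 1.673 × 10⁻²⁷) = 8.398 × 10⁻¹⁷ J = 524 eV.

KE = 524 eV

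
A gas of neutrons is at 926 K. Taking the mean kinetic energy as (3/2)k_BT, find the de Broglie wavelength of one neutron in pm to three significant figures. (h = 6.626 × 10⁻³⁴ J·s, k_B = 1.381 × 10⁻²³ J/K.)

λ = 82.7 pm

KE = (3/2)k_BT = 1.5 × 1.381 × 10⁻²³ × 926 = 1.918 × 10⁻²⁰ J.
p = √(2mKE) = √(2 × 1.675 × 10⁻²⁷ × 1.918 × 10⁻²⁰) = 8.016 × 10⁻²⁴ kg·m/s.
λ = h/p = 8.27 × 10⁻¹¹ m = 82.7 pm.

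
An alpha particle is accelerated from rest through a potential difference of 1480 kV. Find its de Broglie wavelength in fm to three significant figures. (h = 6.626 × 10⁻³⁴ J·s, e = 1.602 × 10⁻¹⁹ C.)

λ = 8.35 fm

KE = 2eV = 2 × 1.602 × 10⁻¹⁹ × 1.480 × 10⁶ = 4.742 × 10⁻¹³ J.
p = √(2mKE) = √(2 × 6.645 × 10⁻²⁷ × 4.742 × 10⁻¹³) = 7.939 × 10⁻²⁰ kg·m/s.
λ = h/p = 6.626 × 10⁻³⁴ / 7.939 × 10⁻²⁰ = 8.35 × 10⁻¹⁵ m = 8.35 fm.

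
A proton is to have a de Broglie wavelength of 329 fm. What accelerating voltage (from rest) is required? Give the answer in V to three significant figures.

p = h/λ = 6.626 × 10⁻³⁴ / 3.290 × 10⁻¹³ = 2.014 × 10⁻²¹ kg·m/s.
KE = p²/(2m) = 1.212 × 10⁻¹⁵ J.
V = KE/e = 1.212 × 10⁻¹⁵ / (1.602 × 10⁻¹⁹) = 7570 V.

V = 7570 V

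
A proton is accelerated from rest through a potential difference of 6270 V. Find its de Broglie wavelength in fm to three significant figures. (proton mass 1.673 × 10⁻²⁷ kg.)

λ = 361 fm

KE = eV = 1.602 × 10⁻¹⁹ × 6270 = 1.004 × 10⁻¹⁵ J.
p = √(2mKE) = √(2 × 1.673 × 10⁻²⁷ × 1.004 × 10⁻¹⁵) = 1.833 × 10⁻²¹ kg·m/s.
λ = h/p = 6.626 × 10⁻³⁴ / 1.833 × 10⁻²¹ = 3.61 × 10⁻¹³ m = 361 fm.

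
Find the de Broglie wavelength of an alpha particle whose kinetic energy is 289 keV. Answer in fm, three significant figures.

λ = 26.7 fm

KE = 289 keV = 4.630 × 10⁻¹⁴ J.
p = √(2mKE) = √(2 × 6.645 × 10⁻²⁷ × 4.630 × 10⁻¹⁴) = 2.481 × 10⁻²⁰ kg·m/s.
λ = h/p = 6.626 × 10⁻³⁴ / 2.481 × 10⁻²⁰ = 2.67 × 10⁻¹⁴ m = 26.7 fm.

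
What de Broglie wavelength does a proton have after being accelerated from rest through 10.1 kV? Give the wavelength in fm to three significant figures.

KE = eV = 1.602 × 10⁻¹⁹ × 1.010 × 10⁴ = 1.618 × 10⁻¹⁵ J.
p = √(2mKE) = √(2 × 1.673 × 10⁻²⁷ × 1.618 × 10⁻¹⁵) = 2.327 × 10⁻²¹ kg·m/s.
λ = h/p = 6.626 × 10⁻³⁴ / 2.327 × 10⁻²¹ = 2.85 × 10⁻¹³ m = 285 fm.

λ = 285 fm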